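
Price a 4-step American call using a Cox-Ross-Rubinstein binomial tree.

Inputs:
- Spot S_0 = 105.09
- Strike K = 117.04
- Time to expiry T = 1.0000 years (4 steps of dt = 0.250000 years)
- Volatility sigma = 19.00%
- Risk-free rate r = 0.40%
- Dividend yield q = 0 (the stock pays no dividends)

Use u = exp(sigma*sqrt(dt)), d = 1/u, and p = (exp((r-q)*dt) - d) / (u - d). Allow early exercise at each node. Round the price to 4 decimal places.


Answer: Price = V(0,0) = 4.2770

Derivation:
dt = T/N = 0.250000
u = exp(sigma*sqrt(dt)) = 1.099659; d = 1/u = 0.909373
p = (exp((r-q)*dt) - d) / (u - d) = 0.481526
Discount per step: exp(-r*dt) = 0.999000
Stock lattice S(k, i) with i counting down-moves:
  k=0: S(0,0) = 105.0900
  k=1: S(1,0) = 115.5631; S(1,1) = 95.5660
  k=2: S(2,0) = 127.0800; S(2,1) = 105.0900; S(2,2) = 86.9051
  k=3: S(3,0) = 139.7447; S(3,1) = 115.5631; S(3,2) = 95.5660; S(3,3) = 79.0292
  k=4: S(4,0) = 153.6715; S(4,1) = 127.0800; S(4,2) = 105.0900; S(4,3) = 86.9051; S(4,4) = 71.8670
Terminal payoffs V(N, i) = max(S_T - K, 0):
  V(4,0) = 36.631488; V(4,1) = 10.040040; V(4,2) = 0.000000; V(4,3) = 0.000000; V(4,4) = 0.000000
Backward induction: V(k, i) = exp(-r*dt) * [p * V(k+1, i) + (1-p) * V(k+1, i+1)]; then take max(V_cont, immediate exercise) for American.
  V(3,0) = exp(-r*dt) * [p*36.631488 + (1-p)*10.040040] = 22.821673; exercise = 22.704692; V(3,0) = max -> 22.821673
  V(3,1) = exp(-r*dt) * [p*10.040040 + (1-p)*0.000000] = 4.829706; exercise = 0.000000; V(3,1) = max -> 4.829706
  V(3,2) = exp(-r*dt) * [p*0.000000 + (1-p)*0.000000] = 0.000000; exercise = 0.000000; V(3,2) = max -> 0.000000
  V(3,3) = exp(-r*dt) * [p*0.000000 + (1-p)*0.000000] = 0.000000; exercise = 0.000000; V(3,3) = max -> 0.000000
  V(2,0) = exp(-r*dt) * [p*22.821673 + (1-p)*4.829706] = 13.479814; exercise = 10.040040; V(2,0) = max -> 13.479814
  V(2,1) = exp(-r*dt) * [p*4.829706 + (1-p)*0.000000] = 2.323303; exercise = 0.000000; V(2,1) = max -> 2.323303
  V(2,2) = exp(-r*dt) * [p*0.000000 + (1-p)*0.000000] = 0.000000; exercise = 0.000000; V(2,2) = max -> 0.000000
  V(1,0) = exp(-r*dt) * [p*13.479814 + (1-p)*2.323303] = 7.687758; exercise = 0.000000; V(1,0) = max -> 7.687758
  V(1,1) = exp(-r*dt) * [p*2.323303 + (1-p)*0.000000] = 1.117612; exercise = 0.000000; V(1,1) = max -> 1.117612
  V(0,0) = exp(-r*dt) * [p*7.687758 + (1-p)*1.117612] = 4.277027; exercise = 0.000000; V(0,0) = max -> 4.277027


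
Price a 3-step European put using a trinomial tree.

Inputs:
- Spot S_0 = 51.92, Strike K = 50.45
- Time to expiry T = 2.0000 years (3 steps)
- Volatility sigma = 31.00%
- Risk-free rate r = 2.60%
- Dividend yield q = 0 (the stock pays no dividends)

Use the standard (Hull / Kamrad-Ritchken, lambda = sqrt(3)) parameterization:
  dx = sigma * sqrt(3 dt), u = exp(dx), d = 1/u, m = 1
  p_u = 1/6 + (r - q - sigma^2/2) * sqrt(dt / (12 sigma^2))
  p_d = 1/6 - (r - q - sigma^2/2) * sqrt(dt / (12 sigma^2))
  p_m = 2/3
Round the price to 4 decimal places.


Answer: Price = V(0,0) = 6.2378

Derivation:
dt = T/N = 0.666667; dx = sigma*sqrt(3*dt) = 0.438406
u = exp(dx) = 1.550234; d = 1/u = 0.645064
p_u = 0.149901, p_m = 0.666667, p_d = 0.183432
Discount per step: exp(-r*dt) = 0.982816
Stock lattice S(k, j) with j the centered position index:
  k=0: S(0,+0) = 51.9200
  k=1: S(1,-1) = 33.4917; S(1,+0) = 51.9200; S(1,+1) = 80.4882
  k=2: S(2,-2) = 21.6043; S(2,-1) = 33.4917; S(2,+0) = 51.9200; S(2,+1) = 80.4882; S(2,+2) = 124.7755
  k=3: S(3,-3) = 13.9361; S(3,-2) = 21.6043; S(3,-1) = 33.4917; S(3,+0) = 51.9200; S(3,+1) = 80.4882; S(3,+2) = 124.7755; S(3,+3) = 193.4314
Terminal payoffs V(N, j) = max(K - S_T, 0):
  V(3,-3) = 36.513860; V(3,-2) = 28.845715; V(3,-1) = 16.958293; V(3,+0) = 0.000000; V(3,+1) = 0.000000; V(3,+2) = 0.000000; V(3,+3) = 0.000000
Backward induction: V(k, j) = exp(-r*dt) * [p_u * V(k+1, j+1) + p_m * V(k+1, j) + p_d * V(k+1, j-1)]
  V(2,-2) = exp(-r*dt) * [p_u*16.958293 + p_m*28.845715 + p_d*36.513860] = 27.981123
  V(2,-1) = exp(-r*dt) * [p_u*0.000000 + p_m*16.958293 + p_d*28.845715] = 16.311556
  V(2,+0) = exp(-r*dt) * [p_u*0.000000 + p_m*0.000000 + p_d*16.958293] = 3.057238
  V(2,+1) = exp(-r*dt) * [p_u*0.000000 + p_m*0.000000 + p_d*0.000000] = 0.000000
  V(2,+2) = exp(-r*dt) * [p_u*0.000000 + p_m*0.000000 + p_d*0.000000] = 0.000000
  V(1,-1) = exp(-r*dt) * [p_u*3.057238 + p_m*16.311556 + p_d*27.981123] = 16.182347
  V(1,+0) = exp(-r*dt) * [p_u*0.000000 + p_m*3.057238 + p_d*16.311556] = 4.943780
  V(1,+1) = exp(-r*dt) * [p_u*0.000000 + p_m*0.000000 + p_d*3.057238] = 0.551158
  V(0,+0) = exp(-r*dt) * [p_u*0.551158 + p_m*4.943780 + p_d*16.182347] = 6.237768


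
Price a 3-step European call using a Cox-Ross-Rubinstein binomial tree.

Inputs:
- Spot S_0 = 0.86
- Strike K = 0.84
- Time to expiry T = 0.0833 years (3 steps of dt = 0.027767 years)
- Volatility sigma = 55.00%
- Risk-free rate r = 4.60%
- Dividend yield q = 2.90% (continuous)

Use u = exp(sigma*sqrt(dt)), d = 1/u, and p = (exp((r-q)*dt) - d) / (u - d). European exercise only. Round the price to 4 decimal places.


dt = T/N = 0.027767
u = exp(sigma*sqrt(dt)) = 1.095979; d = 1/u = 0.912426
p = (exp((r-q)*dt) - d) / (u - d) = 0.479676
Discount per step: exp(-r*dt) = 0.998724
Stock lattice S(k, i) with i counting down-moves:
  k=0: S(0,0) = 0.8600
  k=1: S(1,0) = 0.9425; S(1,1) = 0.7847
  k=2: S(2,0) = 1.0330; S(2,1) = 0.8600; S(2,2) = 0.7160
  k=3: S(3,0) = 1.1322; S(3,1) = 0.9425; S(3,2) = 0.7847; S(3,3) = 0.6533
Terminal payoffs V(N, i) = max(S_T - K, 0):
  V(3,0) = 0.292154; V(3,1) = 0.102542; V(3,2) = 0.000000; V(3,3) = 0.000000
Backward induction: V(k, i) = exp(-r*dt) * [p * V(k+1, i) + (1-p) * V(k+1, i+1)].
  V(2,0) = exp(-r*dt) * [p*0.292154 + (1-p)*0.102542] = 0.193248
  V(2,1) = exp(-r*dt) * [p*0.102542 + (1-p)*0.000000] = 0.049124
  V(2,2) = exp(-r*dt) * [p*0.000000 + (1-p)*0.000000] = 0.000000
  V(1,0) = exp(-r*dt) * [p*0.193248 + (1-p)*0.049124] = 0.118106
  V(1,1) = exp(-r*dt) * [p*0.049124 + (1-p)*0.000000] = 0.023534
  V(0,0) = exp(-r*dt) * [p*0.118106 + (1-p)*0.023534] = 0.068810

Answer: Price = V(0,0) = 0.0688


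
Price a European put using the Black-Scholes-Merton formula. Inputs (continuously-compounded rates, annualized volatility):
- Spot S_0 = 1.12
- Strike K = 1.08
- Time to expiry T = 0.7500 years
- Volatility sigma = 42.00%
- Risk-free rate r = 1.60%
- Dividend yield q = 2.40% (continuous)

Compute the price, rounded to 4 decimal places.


d1 = (ln(S/K) + (r - q + 0.5*sigma^2) * T) / (sigma * sqrt(T)) = 0.26535470
d2 = d1 - sigma * sqrt(T) = -0.09837597
exp(-rT) = 0.98807171; exp(-qT) = 0.98216103
P = K * exp(-rT) * N(-d2) - S_0 * exp(-qT) * N(-d1)
N(-d1) = 0.39536811; N(-d2) = 0.53918312
P = 1.0800 * 0.98807171 * 0.53918312 - 1.1200 * 0.98216103 * 0.39536811 = 0.1405

Answer: Price = 0.1405


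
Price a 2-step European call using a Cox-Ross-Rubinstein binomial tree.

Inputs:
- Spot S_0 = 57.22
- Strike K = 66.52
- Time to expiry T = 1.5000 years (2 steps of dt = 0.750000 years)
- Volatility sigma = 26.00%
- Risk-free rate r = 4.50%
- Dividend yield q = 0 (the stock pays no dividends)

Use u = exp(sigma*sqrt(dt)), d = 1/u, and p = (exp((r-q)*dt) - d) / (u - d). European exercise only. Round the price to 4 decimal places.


Answer: Price = V(0,0) = 5.8655

Derivation:
dt = T/N = 0.750000
u = exp(sigma*sqrt(dt)) = 1.252531; d = 1/u = 0.798383
p = (exp((r-q)*dt) - d) / (u - d) = 0.519528
Discount per step: exp(-r*dt) = 0.966813
Stock lattice S(k, i) with i counting down-moves:
  k=0: S(0,0) = 57.2200
  k=1: S(1,0) = 71.6698; S(1,1) = 45.6835
  k=2: S(2,0) = 89.7687; S(2,1) = 57.2200; S(2,2) = 36.4729
Terminal payoffs V(N, i) = max(S_T - K, 0):
  V(2,0) = 23.248730; V(2,1) = 0.000000; V(2,2) = 0.000000
Backward induction: V(k, i) = exp(-r*dt) * [p * V(k+1, i) + (1-p) * V(k+1, i+1)].
  V(1,0) = exp(-r*dt) * [p*23.248730 + (1-p)*0.000000] = 11.677529
  V(1,1) = exp(-r*dt) * [p*0.000000 + (1-p)*0.000000] = 0.000000
  V(0,0) = exp(-r*dt) * [p*11.677529 + (1-p)*0.000000] = 5.865468


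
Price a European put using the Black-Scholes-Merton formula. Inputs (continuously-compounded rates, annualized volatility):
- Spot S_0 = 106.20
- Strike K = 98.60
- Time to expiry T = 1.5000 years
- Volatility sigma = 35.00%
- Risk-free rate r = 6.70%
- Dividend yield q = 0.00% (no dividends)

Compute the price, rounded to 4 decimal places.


Answer: Price = 9.3985

Derivation:
d1 = (ln(S/K) + (r - q + 0.5*sigma^2) * T) / (sigma * sqrt(T)) = 0.62200207
d2 = d1 - sigma * sqrt(T) = 0.19334137
exp(-rT) = 0.90438511; exp(-qT) = 1.00000000
P = K * exp(-rT) * N(-d2) - S_0 * exp(-qT) * N(-d1)
N(-d1) = 0.26697025; N(-d2) = 0.42334582
P = 98.6000 * 0.90438511 * 0.42334582 - 106.2000 * 1.00000000 * 0.26697025 = 9.3985


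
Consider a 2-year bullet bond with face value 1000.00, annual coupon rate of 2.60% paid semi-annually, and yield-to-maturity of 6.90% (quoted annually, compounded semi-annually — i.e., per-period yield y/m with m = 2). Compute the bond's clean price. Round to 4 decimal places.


Coupon per period c = face * coupon_rate / m = 13.000000
Periods per year m = 2; per-period yield y/m = 0.034500
Number of cashflows N = 4
Cashflows (t years, CF_t, discount factor 1/(1+y/m)^(m*t), PV):
  t = 0.5000: CF_t = 13.000000, DF = 0.966651, PV = 12.566457
  t = 1.0000: CF_t = 13.000000, DF = 0.934413, PV = 12.147373
  t = 1.5000: CF_t = 13.000000, DF = 0.903251, PV = 11.742265
  t = 2.0000: CF_t = 1013.000000, DF = 0.873128, PV = 884.478876
Price P = sum_t PV_t = 920.934971

Answer: Price = 920.9350


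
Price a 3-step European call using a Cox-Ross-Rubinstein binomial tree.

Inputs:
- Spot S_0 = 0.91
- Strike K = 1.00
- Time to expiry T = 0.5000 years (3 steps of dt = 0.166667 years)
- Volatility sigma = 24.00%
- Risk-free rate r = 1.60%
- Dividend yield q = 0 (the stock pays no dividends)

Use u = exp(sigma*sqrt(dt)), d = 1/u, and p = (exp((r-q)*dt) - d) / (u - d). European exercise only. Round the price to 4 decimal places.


Answer: Price = V(0,0) = 0.0270

Derivation:
dt = T/N = 0.166667
u = exp(sigma*sqrt(dt)) = 1.102940; d = 1/u = 0.906667
p = (exp((r-q)*dt) - d) / (u - d) = 0.489129
Discount per step: exp(-r*dt) = 0.997337
Stock lattice S(k, i) with i counting down-moves:
  k=0: S(0,0) = 0.9100
  k=1: S(1,0) = 1.0037; S(1,1) = 0.8251
  k=2: S(2,0) = 1.1070; S(2,1) = 0.9100; S(2,2) = 0.7481
  k=3: S(3,0) = 1.2209; S(3,1) = 1.0037; S(3,2) = 0.8251; S(3,3) = 0.6782
Terminal payoffs V(N, i) = max(S_T - K, 0):
  V(3,0) = 0.220949; V(3,1) = 0.003676; V(3,2) = 0.000000; V(3,3) = 0.000000
Backward induction: V(k, i) = exp(-r*dt) * [p * V(k+1, i) + (1-p) * V(k+1, i+1)].
  V(2,0) = exp(-r*dt) * [p*0.220949 + (1-p)*0.003676] = 0.109657
  V(2,1) = exp(-r*dt) * [p*0.003676 + (1-p)*0.000000] = 0.001793
  V(2,2) = exp(-r*dt) * [p*0.000000 + (1-p)*0.000000] = 0.000000
  V(1,0) = exp(-r*dt) * [p*0.109657 + (1-p)*0.001793] = 0.054407
  V(1,1) = exp(-r*dt) * [p*0.001793 + (1-p)*0.000000] = 0.000875
  V(0,0) = exp(-r*dt) * [p*0.054407 + (1-p)*0.000875] = 0.026987


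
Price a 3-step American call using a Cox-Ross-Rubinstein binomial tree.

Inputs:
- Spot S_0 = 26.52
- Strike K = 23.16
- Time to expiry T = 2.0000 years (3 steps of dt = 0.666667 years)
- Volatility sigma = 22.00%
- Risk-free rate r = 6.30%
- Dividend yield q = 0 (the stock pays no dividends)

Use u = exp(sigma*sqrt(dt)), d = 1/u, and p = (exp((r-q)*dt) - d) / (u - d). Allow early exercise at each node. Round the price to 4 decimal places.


Answer: Price = V(0,0) = 6.9016

Derivation:
dt = T/N = 0.666667
u = exp(sigma*sqrt(dt)) = 1.196774; d = 1/u = 0.835580
p = (exp((r-q)*dt) - d) / (u - d) = 0.573971
Discount per step: exp(-r*dt) = 0.958870
Stock lattice S(k, i) with i counting down-moves:
  k=0: S(0,0) = 26.5200
  k=1: S(1,0) = 31.7384; S(1,1) = 22.1596
  k=2: S(2,0) = 37.9837; S(2,1) = 26.5200; S(2,2) = 18.5161
  k=3: S(3,0) = 45.4579; S(3,1) = 31.7384; S(3,2) = 22.1596; S(3,3) = 15.4717
Terminal payoffs V(N, i) = max(S_T - K, 0):
  V(3,0) = 22.297913; V(3,1) = 8.578435; V(3,2) = 0.000000; V(3,3) = 0.000000
Backward induction: V(k, i) = exp(-r*dt) * [p * V(k+1, i) + (1-p) * V(k+1, i+1)]; then take max(V_cont, immediate exercise) for American.
  V(2,0) = exp(-r*dt) * [p*22.297913 + (1-p)*8.578435] = 15.776296; exercise = 14.823721; V(2,0) = max -> 15.776296
  V(2,1) = exp(-r*dt) * [p*8.578435 + (1-p)*0.000000] = 4.721254; exercise = 3.360000; V(2,1) = max -> 4.721254
  V(2,2) = exp(-r*dt) * [p*0.000000 + (1-p)*0.000000] = 0.000000; exercise = 0.000000; V(2,2) = max -> 0.000000
  V(1,0) = exp(-r*dt) * [p*15.776296 + (1-p)*4.721254] = 10.611355; exercise = 8.578435; V(1,0) = max -> 10.611355
  V(1,1) = exp(-r*dt) * [p*4.721254 + (1-p)*0.000000] = 2.598404; exercise = 0.000000; V(1,1) = max -> 2.598404
  V(0,0) = exp(-r*dt) * [p*10.611355 + (1-p)*2.598404] = 6.901564; exercise = 3.360000; V(0,0) = max -> 6.901564


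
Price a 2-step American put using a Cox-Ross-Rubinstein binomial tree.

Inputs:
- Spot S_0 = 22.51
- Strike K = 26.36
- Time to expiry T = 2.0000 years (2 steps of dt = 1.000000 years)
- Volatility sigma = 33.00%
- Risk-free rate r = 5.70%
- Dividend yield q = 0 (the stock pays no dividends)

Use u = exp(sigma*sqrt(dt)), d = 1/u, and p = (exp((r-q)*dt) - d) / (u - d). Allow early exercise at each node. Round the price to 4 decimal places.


dt = T/N = 1.000000
u = exp(sigma*sqrt(dt)) = 1.390968; d = 1/u = 0.718924
p = (exp((r-q)*dt) - d) / (u - d) = 0.505520
Discount per step: exp(-r*dt) = 0.944594
Stock lattice S(k, i) with i counting down-moves:
  k=0: S(0,0) = 22.5100
  k=1: S(1,0) = 31.3107; S(1,1) = 16.1830
  k=2: S(2,0) = 43.5522; S(2,1) = 22.5100; S(2,2) = 11.6343
Terminal payoffs V(N, i) = max(K - S_T, 0):
  V(2,0) = 0.000000; V(2,1) = 3.850000; V(2,2) = 14.725676
Backward induction: V(k, i) = exp(-r*dt) * [p * V(k+1, i) + (1-p) * V(k+1, i+1)]; then take max(V_cont, immediate exercise) for American.
  V(1,0) = exp(-r*dt) * [p*0.000000 + (1-p)*3.850000] = 1.798268; exercise = 0.000000; V(1,0) = max -> 1.798268
  V(1,1) = exp(-r*dt) * [p*3.850000 + (1-p)*14.725676] = 8.716526; exercise = 10.177027; V(1,1) = max -> 10.177027
  V(0,0) = exp(-r*dt) * [p*1.798268 + (1-p)*10.177027] = 5.612206; exercise = 3.850000; V(0,0) = max -> 5.612206

Answer: Price = V(0,0) = 5.6122


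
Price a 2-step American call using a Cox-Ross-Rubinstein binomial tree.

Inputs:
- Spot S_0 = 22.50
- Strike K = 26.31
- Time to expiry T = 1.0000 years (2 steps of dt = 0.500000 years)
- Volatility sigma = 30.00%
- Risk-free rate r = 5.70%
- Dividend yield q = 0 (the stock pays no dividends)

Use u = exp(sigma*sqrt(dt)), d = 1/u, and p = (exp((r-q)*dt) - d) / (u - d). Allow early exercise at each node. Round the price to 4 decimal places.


dt = T/N = 0.500000
u = exp(sigma*sqrt(dt)) = 1.236311; d = 1/u = 0.808858
p = (exp((r-q)*dt) - d) / (u - d) = 0.514798
Discount per step: exp(-r*dt) = 0.971902
Stock lattice S(k, i) with i counting down-moves:
  k=0: S(0,0) = 22.5000
  k=1: S(1,0) = 27.8170; S(1,1) = 18.1993
  k=2: S(2,0) = 34.3905; S(2,1) = 22.5000; S(2,2) = 14.7206
Terminal payoffs V(N, i) = max(S_T - K, 0):
  V(2,0) = 8.080466; V(2,1) = 0.000000; V(2,2) = 0.000000
Backward induction: V(k, i) = exp(-r*dt) * [p * V(k+1, i) + (1-p) * V(k+1, i+1)]; then take max(V_cont, immediate exercise) for American.
  V(1,0) = exp(-r*dt) * [p*8.080466 + (1-p)*0.000000] = 4.042928; exercise = 1.507000; V(1,0) = max -> 4.042928
  V(1,1) = exp(-r*dt) * [p*0.000000 + (1-p)*0.000000] = 0.000000; exercise = 0.000000; V(1,1) = max -> 0.000000
  V(0,0) = exp(-r*dt) * [p*4.042928 + (1-p)*0.000000] = 2.022812; exercise = 0.000000; V(0,0) = max -> 2.022812

Answer: Price = V(0,0) = 2.0228


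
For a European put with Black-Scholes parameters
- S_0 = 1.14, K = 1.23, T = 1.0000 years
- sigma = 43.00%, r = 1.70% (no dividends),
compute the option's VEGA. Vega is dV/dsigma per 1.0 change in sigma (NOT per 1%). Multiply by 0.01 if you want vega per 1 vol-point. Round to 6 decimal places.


d1 = 0.0778234721; d2 = -0.3521765279
phi(d1) = 0.3977360122; exp(-qT) = 1.0000000000; exp(-rT) = 0.9831436846
Vega = S * exp(-qT) * phi(d1) * sqrt(T) = 1.1400 * 1.0000000000 * 0.3977360122 * 1.0000000000 = 0.453419

Answer: Vega = 0.453419


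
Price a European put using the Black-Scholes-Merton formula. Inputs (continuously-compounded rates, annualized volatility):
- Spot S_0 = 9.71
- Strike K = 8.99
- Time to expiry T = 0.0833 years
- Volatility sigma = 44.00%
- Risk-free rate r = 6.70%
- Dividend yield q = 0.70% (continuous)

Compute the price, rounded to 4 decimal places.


d1 = (ln(S/K) + (r - q + 0.5*sigma^2) * T) / (sigma * sqrt(T)) = 0.70953383
d2 = d1 - sigma * sqrt(T) = 0.58254217
exp(-rT) = 0.99443445; exp(-qT) = 0.99941707
P = K * exp(-rT) * N(-d2) - S_0 * exp(-qT) * N(-d1)
N(-d1) = 0.23899663; N(-d2) = 0.28010077
P = 8.9900 * 0.99443445 * 0.28010077 - 9.7100 * 0.99941707 * 0.23899663 = 0.1848

Answer: Price = 0.1848


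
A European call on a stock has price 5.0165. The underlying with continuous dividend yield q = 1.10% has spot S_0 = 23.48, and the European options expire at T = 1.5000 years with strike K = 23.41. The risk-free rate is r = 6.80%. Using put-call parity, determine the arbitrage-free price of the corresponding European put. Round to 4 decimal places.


Put-call parity: C - P = S_0 * exp(-qT) - K * exp(-rT).
S_0 * exp(-qT) = 23.4800 * 0.98363538 = 23.09575871
K * exp(-rT) = 23.4100 * 0.90302955 = 21.13992180
P = C - S*exp(-qT) + K*exp(-rT)
P = 5.0165 - 23.09575871 + 21.13992180 = 3.0607

Answer: Put price = 3.0607


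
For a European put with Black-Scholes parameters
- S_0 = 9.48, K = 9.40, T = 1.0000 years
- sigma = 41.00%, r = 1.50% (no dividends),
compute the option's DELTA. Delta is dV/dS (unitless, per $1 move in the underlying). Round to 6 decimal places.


d1 = 0.2622551878; d2 = -0.1477448122
phi(d1) = 0.3854563103; exp(-qT) = 1.0000000000; exp(-rT) = 0.9851119396
N(-d1) = 0.3965623541
Delta = -exp(-qT) * N(-d1) = -1.0000000000 * 0.3965623541 = -0.396562

Answer: Delta = -0.396562


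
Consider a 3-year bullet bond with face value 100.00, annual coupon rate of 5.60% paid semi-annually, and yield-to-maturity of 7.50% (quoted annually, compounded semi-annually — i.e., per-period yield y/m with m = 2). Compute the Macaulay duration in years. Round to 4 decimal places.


Coupon per period c = face * coupon_rate / m = 2.800000
Periods per year m = 2; per-period yield y/m = 0.037500
Number of cashflows N = 6
Cashflows (t years, CF_t, discount factor 1/(1+y/m)^(m*t), PV):
  t = 0.5000: CF_t = 2.800000, DF = 0.963855, PV = 2.698795
  t = 1.0000: CF_t = 2.800000, DF = 0.929017, PV = 2.601248
  t = 1.5000: CF_t = 2.800000, DF = 0.895438, PV = 2.507227
  t = 2.0000: CF_t = 2.800000, DF = 0.863073, PV = 2.416605
  t = 2.5000: CF_t = 2.800000, DF = 0.831878, PV = 2.329258
  t = 3.0000: CF_t = 102.800000, DF = 0.801810, PV = 82.426049
Price P = sum_t PV_t = 94.979182
Macaulay numerator sum_t t * PV_t:
  t * PV_t at t = 0.5000: 1.349398
  t * PV_t at t = 1.0000: 2.601248
  t * PV_t at t = 1.5000: 3.760841
  t * PV_t at t = 2.0000: 4.833209
  t * PV_t at t = 2.5000: 5.823144
  t * PV_t at t = 3.0000: 247.278147
Macaulay duration D = (sum_t t * PV_t) / P = 265.645987 / 94.979182 = 2.796886

Answer: Macaulay duration = 2.7969 years


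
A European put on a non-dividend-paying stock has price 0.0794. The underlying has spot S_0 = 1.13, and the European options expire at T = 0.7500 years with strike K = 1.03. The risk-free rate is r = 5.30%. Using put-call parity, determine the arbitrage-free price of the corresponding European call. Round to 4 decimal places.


Put-call parity: C - P = S_0 * exp(-qT) - K * exp(-rT).
S_0 * exp(-qT) = 1.1300 * 1.00000000 = 1.13000000
K * exp(-rT) = 1.0300 * 0.96102967 = 0.98986056
C = P + S*exp(-qT) - K*exp(-rT)
C = 0.0794 + 1.13000000 - 0.98986056 = 0.2195

Answer: Call price = 0.2195


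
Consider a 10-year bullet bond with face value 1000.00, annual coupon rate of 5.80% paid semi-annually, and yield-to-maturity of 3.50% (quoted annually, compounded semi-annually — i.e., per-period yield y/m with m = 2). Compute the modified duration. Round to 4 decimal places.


Coupon per period c = face * coupon_rate / m = 29.000000
Periods per year m = 2; per-period yield y/m = 0.017500
Number of cashflows N = 20
Cashflows (t years, CF_t, discount factor 1/(1+y/m)^(m*t), PV):
  t = 0.5000: CF_t = 29.000000, DF = 0.982801, PV = 28.501229
  t = 1.0000: CF_t = 29.000000, DF = 0.965898, PV = 28.011035
  t = 1.5000: CF_t = 29.000000, DF = 0.949285, PV = 27.529273
  t = 2.0000: CF_t = 29.000000, DF = 0.932959, PV = 27.055797
  t = 2.5000: CF_t = 29.000000, DF = 0.916913, PV = 26.590464
  t = 3.0000: CF_t = 29.000000, DF = 0.901143, PV = 26.133134
  t = 3.5000: CF_t = 29.000000, DF = 0.885644, PV = 25.683669
  t = 4.0000: CF_t = 29.000000, DF = 0.870412, PV = 25.241936
  t = 4.5000: CF_t = 29.000000, DF = 0.855441, PV = 24.807799
  t = 5.0000: CF_t = 29.000000, DF = 0.840729, PV = 24.381129
  t = 5.5000: CF_t = 29.000000, DF = 0.826269, PV = 23.961798
  t = 6.0000: CF_t = 29.000000, DF = 0.812058, PV = 23.549679
  t = 6.5000: CF_t = 29.000000, DF = 0.798091, PV = 23.144647
  t = 7.0000: CF_t = 29.000000, DF = 0.784365, PV = 22.746582
  t = 7.5000: CF_t = 29.000000, DF = 0.770875, PV = 22.355363
  t = 8.0000: CF_t = 29.000000, DF = 0.757616, PV = 21.970873
  t = 8.5000: CF_t = 29.000000, DF = 0.744586, PV = 21.592995
  t = 9.0000: CF_t = 29.000000, DF = 0.731780, PV = 21.221617
  t = 9.5000: CF_t = 29.000000, DF = 0.719194, PV = 20.856626
  t = 10.0000: CF_t = 1029.000000, DF = 0.706825, PV = 727.322490
Price P = sum_t PV_t = 1192.658135
First compute Macaulay numerator sum_t t * PV_t:
  t * PV_t at t = 0.5000: 14.250614
  t * PV_t at t = 1.0000: 28.011035
  t * PV_t at t = 1.5000: 41.293910
  t * PV_t at t = 2.0000: 54.111593
  t * PV_t at t = 2.5000: 66.476159
  t * PV_t at t = 3.0000: 78.399401
  t * PV_t at t = 3.5000: 89.892843
  t * PV_t at t = 4.0000: 100.967742
  t * PV_t at t = 4.5000: 111.635096
  t * PV_t at t = 5.0000: 121.905647
  t * PV_t at t = 5.5000: 131.789888
  t * PV_t at t = 6.0000: 141.298071
  t * PV_t at t = 6.5000: 150.440207
  t * PV_t at t = 7.0000: 159.226074
  t * PV_t at t = 7.5000: 167.665224
  t * PV_t at t = 8.0000: 175.766983
  t * PV_t at t = 8.5000: 183.540461
  t * PV_t at t = 9.0000: 190.994555
  t * PV_t at t = 9.5000: 198.137949
  t * PV_t at t = 10.0000: 7273.224899
Macaulay duration D = 9479.028353 / 1192.658135 = 7.947817
Modified duration = D / (1 + y/m) = 7.947817 / (1 + 0.017500) = 7.811122

Answer: Modified duration = 7.8111


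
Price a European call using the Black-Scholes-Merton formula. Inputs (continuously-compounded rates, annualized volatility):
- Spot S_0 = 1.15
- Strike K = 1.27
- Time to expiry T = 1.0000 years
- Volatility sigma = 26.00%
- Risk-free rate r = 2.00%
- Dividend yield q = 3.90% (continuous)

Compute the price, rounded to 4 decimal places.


d1 = (ln(S/K) + (r - q + 0.5*sigma^2) * T) / (sigma * sqrt(T)) = -0.32482676
d2 = d1 - sigma * sqrt(T) = -0.58482676
exp(-rT) = 0.98019867; exp(-qT) = 0.96175071
C = S_0 * exp(-qT) * N(d1) - K * exp(-rT) * N(d2)
N(d1) = 0.37265609; N(d2) = 0.27933210
C = 1.1500 * 0.96175071 * 0.37265609 - 1.2700 * 0.98019867 * 0.27933210 = 0.0644

Answer: Price = 0.0644


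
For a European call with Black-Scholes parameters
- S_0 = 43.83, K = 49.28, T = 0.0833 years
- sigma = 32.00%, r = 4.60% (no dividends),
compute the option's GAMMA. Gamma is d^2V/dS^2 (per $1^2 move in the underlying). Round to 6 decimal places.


d1 = -1.1813113912; d2 = -1.2736689572
phi(d1) = 0.1985554576; exp(-qT) = 1.0000000000; exp(-rT) = 0.9961755320
Gamma = exp(-qT) * phi(d1) / (S * sigma * sqrt(T)) = 1.0000000000 * 0.1985554576 / (43.8300 * 0.3200 * 0.2886173938) = 0.049050

Answer: Gamma = 0.049050


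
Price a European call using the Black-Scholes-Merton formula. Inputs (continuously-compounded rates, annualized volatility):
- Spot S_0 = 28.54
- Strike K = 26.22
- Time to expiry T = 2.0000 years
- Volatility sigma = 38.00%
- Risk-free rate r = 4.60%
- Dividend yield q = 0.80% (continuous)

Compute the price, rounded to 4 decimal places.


Answer: Price = 7.8321

Derivation:
d1 = (ln(S/K) + (r - q + 0.5*sigma^2) * T) / (sigma * sqrt(T)) = 0.56788887
d2 = d1 - sigma * sqrt(T) = 0.03048772
exp(-rT) = 0.91210515; exp(-qT) = 0.98412732
C = S_0 * exp(-qT) * N(d1) - K * exp(-rT) * N(d2)
N(d1) = 0.71494478; N(d2) = 0.51216095
C = 28.5400 * 0.98412732 * 0.71494478 - 26.2200 * 0.91210515 * 0.51216095 = 7.8321


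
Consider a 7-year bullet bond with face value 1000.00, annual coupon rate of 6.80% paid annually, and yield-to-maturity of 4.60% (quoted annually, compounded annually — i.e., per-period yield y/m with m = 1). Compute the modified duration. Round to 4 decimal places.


Coupon per period c = face * coupon_rate / m = 68.000000
Periods per year m = 1; per-period yield y/m = 0.046000
Number of cashflows N = 7
Cashflows (t years, CF_t, discount factor 1/(1+y/m)^(m*t), PV):
  t = 1.0000: CF_t = 68.000000, DF = 0.956023, PV = 65.009560
  t = 2.0000: CF_t = 68.000000, DF = 0.913980, PV = 62.150631
  t = 3.0000: CF_t = 68.000000, DF = 0.873786, PV = 59.417429
  t = 4.0000: CF_t = 68.000000, DF = 0.835359, PV = 56.804426
  t = 5.0000: CF_t = 68.000000, DF = 0.798623, PV = 54.306334
  t = 6.0000: CF_t = 68.000000, DF = 0.763501, PV = 51.918102
  t = 7.0000: CF_t = 1068.000000, DF = 0.729925, PV = 779.559846
Price P = sum_t PV_t = 1129.166329
First compute Macaulay numerator sum_t t * PV_t:
  t * PV_t at t = 1.0000: 65.009560
  t * PV_t at t = 2.0000: 124.301262
  t * PV_t at t = 3.0000: 178.252288
  t * PV_t at t = 4.0000: 227.217703
  t * PV_t at t = 5.0000: 271.531672
  t * PV_t at t = 6.0000: 311.508611
  t * PV_t at t = 7.0000: 5456.918920
Macaulay duration D = 6634.740017 / 1129.166329 = 5.875786
Modified duration = D / (1 + y/m) = 5.875786 / (1 + 0.046000) = 5.617386

Answer: Modified duration = 5.6174


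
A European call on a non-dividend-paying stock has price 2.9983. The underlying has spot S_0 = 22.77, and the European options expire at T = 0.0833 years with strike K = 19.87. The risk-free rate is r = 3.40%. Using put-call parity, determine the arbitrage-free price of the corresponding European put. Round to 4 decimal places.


Answer: Put price = 0.0421

Derivation:
Put-call parity: C - P = S_0 * exp(-qT) - K * exp(-rT).
S_0 * exp(-qT) = 22.7700 * 1.00000000 = 22.77000000
K * exp(-rT) = 19.8700 * 0.99717181 = 19.81380380
P = C - S*exp(-qT) + K*exp(-rT)
P = 2.9983 - 22.77000000 + 19.81380380 = 0.0421


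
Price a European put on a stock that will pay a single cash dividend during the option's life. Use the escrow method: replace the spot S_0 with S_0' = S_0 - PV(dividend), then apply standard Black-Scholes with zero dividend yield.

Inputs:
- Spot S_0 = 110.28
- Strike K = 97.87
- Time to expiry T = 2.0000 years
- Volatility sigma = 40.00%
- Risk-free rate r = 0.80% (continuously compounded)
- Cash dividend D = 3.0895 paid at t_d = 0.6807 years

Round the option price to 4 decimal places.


PV(D) = D * exp(-r * t_d) = 3.0895 * 0.99456920 = 3.07272154
S_0' = S_0 - PV(D) = 110.2800 - 3.07272154 = 107.20727846
d1 = (ln(S_0'/K) + (r + sigma^2/2)*T) / (sigma*sqrt(T)) = 0.47221311
d2 = d1 - sigma*sqrt(T) = -0.09347231
exp(-rT) = 0.98412732
N(-d1) = 0.31838734; N(-d2) = 0.53723583
P = K * exp(-rT) * N(-d2) - S_0' * N(-d1) = 97.8700 * 0.98412732 * 0.53723583 - 107.20727846 * 0.31838734 = 17.6113

Answer: Price = 17.6113


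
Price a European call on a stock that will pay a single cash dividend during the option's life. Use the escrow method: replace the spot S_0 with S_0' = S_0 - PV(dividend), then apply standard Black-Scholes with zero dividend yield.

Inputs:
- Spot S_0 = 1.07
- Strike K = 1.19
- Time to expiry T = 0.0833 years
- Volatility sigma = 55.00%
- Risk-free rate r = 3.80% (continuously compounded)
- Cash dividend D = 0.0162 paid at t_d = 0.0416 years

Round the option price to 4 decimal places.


Answer: Price = 0.0234

Derivation:
PV(D) = D * exp(-r * t_d) = 0.0162 * 0.99842045 = 0.01617441
S_0' = S_0 - PV(D) = 1.0700 - 0.01617441 = 1.05382559
d1 = (ln(S_0'/K) + (r + sigma^2/2)*T) / (sigma*sqrt(T)) = -0.66625999
d2 = d1 - sigma*sqrt(T) = -0.82499955
exp(-rT) = 0.99683960
N(d1) = 0.25262247; N(d2) = 0.20468592
C = S_0' * N(d1) - K * exp(-rT) * N(d2) = 1.05382559 * 0.25262247 - 1.1900 * 0.99683960 * 0.20468592 = 0.0234


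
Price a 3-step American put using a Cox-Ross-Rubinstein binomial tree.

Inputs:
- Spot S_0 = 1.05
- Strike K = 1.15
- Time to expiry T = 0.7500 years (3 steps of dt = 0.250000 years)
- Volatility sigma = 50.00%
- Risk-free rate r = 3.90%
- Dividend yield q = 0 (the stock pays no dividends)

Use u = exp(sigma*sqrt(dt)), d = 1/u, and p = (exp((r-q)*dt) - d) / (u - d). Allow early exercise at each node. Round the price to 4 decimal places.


Answer: Price = V(0,0) = 0.2352

Derivation:
dt = T/N = 0.250000
u = exp(sigma*sqrt(dt)) = 1.284025; d = 1/u = 0.778801
p = (exp((r-q)*dt) - d) / (u - d) = 0.457216
Discount per step: exp(-r*dt) = 0.990297
Stock lattice S(k, i) with i counting down-moves:
  k=0: S(0,0) = 1.0500
  k=1: S(1,0) = 1.3482; S(1,1) = 0.8177
  k=2: S(2,0) = 1.7312; S(2,1) = 1.0500; S(2,2) = 0.6369
  k=3: S(3,0) = 2.2229; S(3,1) = 1.3482; S(3,2) = 0.8177; S(3,3) = 0.4960
Terminal payoffs V(N, i) = max(K - S_T, 0):
  V(3,0) = 0.000000; V(3,1) = 0.000000; V(3,2) = 0.332259; V(3,3) = 0.654015
Backward induction: V(k, i) = exp(-r*dt) * [p * V(k+1, i) + (1-p) * V(k+1, i+1)]; then take max(V_cont, immediate exercise) for American.
  V(2,0) = exp(-r*dt) * [p*0.000000 + (1-p)*0.000000] = 0.000000; exercise = 0.000000; V(2,0) = max -> 0.000000
  V(2,1) = exp(-r*dt) * [p*0.000000 + (1-p)*0.332259] = 0.178595; exercise = 0.100000; V(2,1) = max -> 0.178595
  V(2,2) = exp(-r*dt) * [p*0.332259 + (1-p)*0.654015] = 0.501985; exercise = 0.513143; V(2,2) = max -> 0.513143
  V(1,0) = exp(-r*dt) * [p*0.000000 + (1-p)*0.178595] = 0.095998; exercise = 0.000000; V(1,0) = max -> 0.095998
  V(1,1) = exp(-r*dt) * [p*0.178595 + (1-p)*0.513143] = 0.356687; exercise = 0.332259; V(1,1) = max -> 0.356687
  V(0,0) = exp(-r*dt) * [p*0.095998 + (1-p)*0.356687] = 0.235192; exercise = 0.100000; V(0,0) = max -> 0.235192


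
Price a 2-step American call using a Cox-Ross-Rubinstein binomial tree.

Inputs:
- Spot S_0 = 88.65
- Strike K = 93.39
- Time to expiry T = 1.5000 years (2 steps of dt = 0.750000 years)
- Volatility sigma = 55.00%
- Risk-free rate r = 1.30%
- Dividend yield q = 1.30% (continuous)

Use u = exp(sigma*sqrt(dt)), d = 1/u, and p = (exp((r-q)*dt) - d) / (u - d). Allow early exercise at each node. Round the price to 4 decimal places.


Answer: Price = V(0,0) = 19.6398

Derivation:
dt = T/N = 0.750000
u = exp(sigma*sqrt(dt)) = 1.610128; d = 1/u = 0.621068
p = (exp((r-q)*dt) - d) / (u - d) = 0.383123
Discount per step: exp(-r*dt) = 0.990297
Stock lattice S(k, i) with i counting down-moves:
  k=0: S(0,0) = 88.6500
  k=1: S(1,0) = 142.7379; S(1,1) = 55.0577
  k=2: S(2,0) = 229.8263; S(2,1) = 88.6500; S(2,2) = 34.1946
Terminal payoffs V(N, i) = max(S_T - K, 0):
  V(2,0) = 136.436339; V(2,1) = 0.000000; V(2,2) = 0.000000
Backward induction: V(k, i) = exp(-r*dt) * [p * V(k+1, i) + (1-p) * V(k+1, i+1)]; then take max(V_cont, immediate exercise) for American.
  V(1,0) = exp(-r*dt) * [p*136.436339 + (1-p)*0.000000] = 51.764712; exercise = 49.347889; V(1,0) = max -> 51.764712
  V(1,1) = exp(-r*dt) * [p*0.000000 + (1-p)*0.000000] = 0.000000; exercise = 0.000000; V(1,1) = max -> 0.000000
  V(0,0) = exp(-r*dt) * [p*51.764712 + (1-p)*0.000000] = 19.639822; exercise = 0.000000; V(0,0) = max -> 19.639822


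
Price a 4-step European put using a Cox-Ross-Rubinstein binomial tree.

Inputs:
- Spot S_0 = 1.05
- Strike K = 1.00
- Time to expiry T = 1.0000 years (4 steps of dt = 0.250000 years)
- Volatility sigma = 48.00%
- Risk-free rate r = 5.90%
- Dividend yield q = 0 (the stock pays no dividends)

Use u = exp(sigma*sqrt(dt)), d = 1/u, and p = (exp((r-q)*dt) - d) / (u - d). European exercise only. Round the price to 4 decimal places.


dt = T/N = 0.250000
u = exp(sigma*sqrt(dt)) = 1.271249; d = 1/u = 0.786628
p = (exp((r-q)*dt) - d) / (u - d) = 0.470948
Discount per step: exp(-r*dt) = 0.985358
Stock lattice S(k, i) with i counting down-moves:
  k=0: S(0,0) = 1.0500
  k=1: S(1,0) = 1.3348; S(1,1) = 0.8260
  k=2: S(2,0) = 1.6969; S(2,1) = 1.0500; S(2,2) = 0.6497
  k=3: S(3,0) = 2.1572; S(3,1) = 1.3348; S(3,2) = 0.8260; S(3,3) = 0.5111
  k=4: S(4,0) = 2.7423; S(4,1) = 1.6969; S(4,2) = 1.0500; S(4,3) = 0.6497; S(4,4) = 0.4020
Terminal payoffs V(N, i) = max(K - S_T, 0):
  V(4,0) = 0.000000; V(4,1) = 0.000000; V(4,2) = 0.000000; V(4,3) = 0.350277; V(4,4) = 0.597962
Backward induction: V(k, i) = exp(-r*dt) * [p * V(k+1, i) + (1-p) * V(k+1, i+1)].
  V(3,0) = exp(-r*dt) * [p*0.000000 + (1-p)*0.000000] = 0.000000
  V(3,1) = exp(-r*dt) * [p*0.000000 + (1-p)*0.000000] = 0.000000
  V(3,2) = exp(-r*dt) * [p*0.000000 + (1-p)*0.350277] = 0.182602
  V(3,3) = exp(-r*dt) * [p*0.350277 + (1-p)*0.597962] = 0.474268
  V(2,0) = exp(-r*dt) * [p*0.000000 + (1-p)*0.000000] = 0.000000
  V(2,1) = exp(-r*dt) * [p*0.000000 + (1-p)*0.182602] = 0.095191
  V(2,2) = exp(-r*dt) * [p*0.182602 + (1-p)*0.474268] = 0.331976
  V(1,0) = exp(-r*dt) * [p*0.000000 + (1-p)*0.095191] = 0.049624
  V(1,1) = exp(-r*dt) * [p*0.095191 + (1-p)*0.331976] = 0.217234
  V(0,0) = exp(-r*dt) * [p*0.049624 + (1-p)*0.217234] = 0.136274

Answer: Price = V(0,0) = 0.1363


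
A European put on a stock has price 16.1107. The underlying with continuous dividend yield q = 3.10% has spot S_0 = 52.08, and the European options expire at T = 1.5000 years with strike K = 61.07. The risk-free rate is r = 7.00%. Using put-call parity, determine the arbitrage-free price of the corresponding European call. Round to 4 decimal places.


Put-call parity: C - P = S_0 * exp(-qT) - K * exp(-rT).
S_0 * exp(-qT) = 52.0800 * 0.95456456 = 49.71372231
K * exp(-rT) = 61.0700 * 0.90032452 = 54.98281859
C = P + S*exp(-qT) - K*exp(-rT)
C = 16.1107 + 49.71372231 - 54.98281859 = 10.8416

Answer: Call price = 10.8416


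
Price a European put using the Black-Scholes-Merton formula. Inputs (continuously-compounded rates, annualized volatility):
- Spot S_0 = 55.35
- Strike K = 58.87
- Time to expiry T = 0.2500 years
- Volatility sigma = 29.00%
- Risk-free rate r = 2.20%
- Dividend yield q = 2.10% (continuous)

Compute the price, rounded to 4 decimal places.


d1 = (ln(S/K) + (r - q + 0.5*sigma^2) * T) / (sigma * sqrt(T)) = -0.35098251
d2 = d1 - sigma * sqrt(T) = -0.49598251
exp(-rT) = 0.99451510; exp(-qT) = 0.99476376
P = K * exp(-rT) * N(-d2) - S_0 * exp(-qT) * N(-d1)
N(-d1) = 0.63719926; N(-d2) = 0.69004662
P = 58.8700 * 0.99451510 * 0.69004662 - 55.3500 * 0.99476376 * 0.63719926 = 5.3159

Answer: Price = 5.3159


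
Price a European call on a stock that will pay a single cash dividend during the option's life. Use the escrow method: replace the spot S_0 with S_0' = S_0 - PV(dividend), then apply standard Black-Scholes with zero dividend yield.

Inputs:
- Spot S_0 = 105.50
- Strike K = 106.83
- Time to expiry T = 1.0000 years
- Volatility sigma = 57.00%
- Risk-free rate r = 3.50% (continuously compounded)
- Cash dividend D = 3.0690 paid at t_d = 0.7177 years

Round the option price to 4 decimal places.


PV(D) = D * exp(-r * t_d) = 3.0690 * 0.97519337 = 2.99286845
S_0' = S_0 - PV(D) = 105.5000 - 2.99286845 = 102.50713155
d1 = (ln(S_0'/K) + (r + sigma^2/2)*T) / (sigma*sqrt(T)) = 0.27393612
d2 = d1 - sigma*sqrt(T) = -0.29606388
exp(-rT) = 0.96560542
N(d1) = 0.60793314; N(d2) = 0.38359065
C = S_0' * N(d1) - K * exp(-rT) * N(d2) = 102.50713155 * 0.60793314 - 106.8300 * 0.96560542 * 0.38359065 = 22.7479

Answer: Price = 22.7479


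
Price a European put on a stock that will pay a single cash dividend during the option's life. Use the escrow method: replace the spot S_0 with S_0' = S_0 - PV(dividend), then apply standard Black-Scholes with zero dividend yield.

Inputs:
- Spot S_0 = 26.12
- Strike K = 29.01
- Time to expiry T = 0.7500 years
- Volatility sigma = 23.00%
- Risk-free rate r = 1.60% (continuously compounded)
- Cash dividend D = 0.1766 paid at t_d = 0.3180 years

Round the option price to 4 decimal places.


PV(D) = D * exp(-r * t_d) = 0.1766 * 0.99492492 = 0.17570374
S_0' = S_0 - PV(D) = 26.1200 - 0.17570374 = 25.94429626
d1 = (ln(S_0'/K) + (r + sigma^2/2)*T) / (sigma*sqrt(T)) = -0.40088848
d2 = d1 - sigma*sqrt(T) = -0.60007432
exp(-rT) = 0.98807171
N(-d1) = 0.65574888; N(-d2) = 0.72577165
P = K * exp(-rT) * N(-d2) - S_0' * N(-d1) = 29.0100 * 0.98807171 * 0.72577165 - 25.94429626 * 0.65574888 = 3.7905

Answer: Price = 3.7905


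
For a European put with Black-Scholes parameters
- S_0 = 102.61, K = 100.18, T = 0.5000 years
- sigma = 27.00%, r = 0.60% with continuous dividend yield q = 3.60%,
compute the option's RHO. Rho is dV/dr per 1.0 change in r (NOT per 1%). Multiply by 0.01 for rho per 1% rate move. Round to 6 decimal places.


d1 = 0.1424261075; d2 = -0.0484927234
phi(d1) = 0.3949164201; exp(-qT) = 0.9821610324; exp(-rT) = 0.9970044955
N(-d2) = 0.5193382182
Rho = -K*T*exp(-rT)*N(-d2) = -100.1800 * 0.5000 * 0.9970044955 * 0.5193382182 = -25.935727

Answer: Rho = -25.935727


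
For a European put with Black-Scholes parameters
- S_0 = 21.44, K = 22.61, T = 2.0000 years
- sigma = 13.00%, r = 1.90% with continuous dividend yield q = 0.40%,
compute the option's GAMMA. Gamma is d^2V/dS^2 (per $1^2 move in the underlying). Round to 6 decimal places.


d1 = -0.0339082183; d2 = -0.2177559814
phi(d1) = 0.3987130009; exp(-qT) = 0.9920319148; exp(-rT) = 0.9627129409
Gamma = exp(-qT) * phi(d1) / (S * sigma * sqrt(T)) = 0.9920319148 * 0.3987130009 / (21.4400 * 0.1300 * 1.4142135624) = 0.100347

Answer: Gamma = 0.100347


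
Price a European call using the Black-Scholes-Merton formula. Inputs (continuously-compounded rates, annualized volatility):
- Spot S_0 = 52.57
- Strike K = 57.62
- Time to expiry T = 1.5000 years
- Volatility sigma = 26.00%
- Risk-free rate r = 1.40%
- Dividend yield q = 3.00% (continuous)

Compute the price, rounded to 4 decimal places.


Answer: Price = 4.1011

Derivation:
d1 = (ln(S/K) + (r - q + 0.5*sigma^2) * T) / (sigma * sqrt(T)) = -0.20419987
d2 = d1 - sigma * sqrt(T) = -0.52263354
exp(-rT) = 0.97921896; exp(-qT) = 0.95599748
C = S_0 * exp(-qT) * N(d1) - K * exp(-rT) * N(d2)
N(d1) = 0.41909865; N(d2) = 0.30061465
C = 52.5700 * 0.95599748 * 0.41909865 - 57.6200 * 0.97921896 * 0.30061465 = 4.1011


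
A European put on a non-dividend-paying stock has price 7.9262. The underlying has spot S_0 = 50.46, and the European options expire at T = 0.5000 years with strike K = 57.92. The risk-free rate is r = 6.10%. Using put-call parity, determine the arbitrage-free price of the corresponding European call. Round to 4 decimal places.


Answer: Call price = 2.2061

Derivation:
Put-call parity: C - P = S_0 * exp(-qT) - K * exp(-rT).
S_0 * exp(-qT) = 50.4600 * 1.00000000 = 50.46000000
K * exp(-rT) = 57.9200 * 0.96996043 = 56.18010823
C = P + S*exp(-qT) - K*exp(-rT)
C = 7.9262 + 50.46000000 - 56.18010823 = 2.2061


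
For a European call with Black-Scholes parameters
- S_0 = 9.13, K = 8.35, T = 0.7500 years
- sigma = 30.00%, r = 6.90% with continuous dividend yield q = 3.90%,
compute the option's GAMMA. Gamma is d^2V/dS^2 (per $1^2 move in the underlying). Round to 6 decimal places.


d1 = 0.5602382067; d2 = 0.3004305855
phi(d1) = 0.3410002879; exp(-qT) = 0.9711736407; exp(-rT) = 0.9495662287
Gamma = exp(-qT) * phi(d1) / (S * sigma * sqrt(T)) = 0.9711736407 * 0.3410002879 / (9.1300 * 0.3000 * 0.8660254038) = 0.139614

Answer: Gamma = 0.139614


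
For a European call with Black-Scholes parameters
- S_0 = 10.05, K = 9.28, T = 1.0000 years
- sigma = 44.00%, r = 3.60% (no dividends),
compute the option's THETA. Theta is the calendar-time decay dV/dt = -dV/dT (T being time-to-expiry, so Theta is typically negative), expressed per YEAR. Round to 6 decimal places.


d1 = 0.4829797448; d2 = 0.0429797448
phi(d1) = 0.3550228057; exp(-qT) = 1.0000000000; exp(-rT) = 0.9646402935
Theta = -S*exp(-qT)*phi(d1)*sigma/(2*sqrt(T)) - r*K*exp(-rT)*N(d2) + q*S*exp(-qT)*N(d1)
N(d1) = 0.6854449409; N(d2) = 0.5171411599; sqrt(T) = 1.0000000000
Term 1 = -10.0500 * 1.0000000000 * 0.3550228057 * 0.4400 / (2 * 1.0000000000) = -0.7849554234
Term 2 = -0.0360 * 9.2800 * 0.9646402935 * 0.5171411599 = -0.1666575453
Term 3 = 0 (no dividend yield, q = 0)
Theta = -0.7849554234 + (-0.1666575453) + (0.0000000000) = -0.951613

Answer: Theta = -0.951613
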